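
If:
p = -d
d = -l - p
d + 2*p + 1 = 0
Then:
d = 1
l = 0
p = -1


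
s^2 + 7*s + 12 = (s + 3)*(s + 4)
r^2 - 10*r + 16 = (r - 8)*(r - 2)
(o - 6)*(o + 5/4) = o^2 - 19*o/4 - 15/2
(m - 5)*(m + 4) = m^2 - m - 20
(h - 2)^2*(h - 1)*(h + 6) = h^4 + h^3 - 22*h^2 + 44*h - 24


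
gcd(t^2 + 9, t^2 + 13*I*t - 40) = 1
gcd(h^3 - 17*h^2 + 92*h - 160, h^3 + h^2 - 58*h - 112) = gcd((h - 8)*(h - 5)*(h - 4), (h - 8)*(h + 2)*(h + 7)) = h - 8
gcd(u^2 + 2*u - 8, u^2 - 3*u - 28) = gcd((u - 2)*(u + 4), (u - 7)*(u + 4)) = u + 4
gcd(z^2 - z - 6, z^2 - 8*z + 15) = z - 3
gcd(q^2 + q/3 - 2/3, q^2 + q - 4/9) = 1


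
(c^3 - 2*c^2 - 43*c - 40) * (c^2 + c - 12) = c^5 - c^4 - 57*c^3 - 59*c^2 + 476*c + 480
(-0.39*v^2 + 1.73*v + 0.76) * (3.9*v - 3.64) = -1.521*v^3 + 8.1666*v^2 - 3.3332*v - 2.7664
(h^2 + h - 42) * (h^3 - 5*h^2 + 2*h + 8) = h^5 - 4*h^4 - 45*h^3 + 220*h^2 - 76*h - 336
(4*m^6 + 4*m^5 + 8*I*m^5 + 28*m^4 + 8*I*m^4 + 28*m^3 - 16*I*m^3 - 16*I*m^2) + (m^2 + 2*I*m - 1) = 4*m^6 + 4*m^5 + 8*I*m^5 + 28*m^4 + 8*I*m^4 + 28*m^3 - 16*I*m^3 + m^2 - 16*I*m^2 + 2*I*m - 1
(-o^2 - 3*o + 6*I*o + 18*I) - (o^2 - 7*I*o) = -2*o^2 - 3*o + 13*I*o + 18*I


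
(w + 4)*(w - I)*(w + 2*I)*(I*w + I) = I*w^4 - w^3 + 5*I*w^3 - 5*w^2 + 6*I*w^2 - 4*w + 10*I*w + 8*I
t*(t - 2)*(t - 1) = t^3 - 3*t^2 + 2*t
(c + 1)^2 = c^2 + 2*c + 1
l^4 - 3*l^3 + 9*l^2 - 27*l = l*(l - 3)*(l - 3*I)*(l + 3*I)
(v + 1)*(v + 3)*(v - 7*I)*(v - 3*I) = v^4 + 4*v^3 - 10*I*v^3 - 18*v^2 - 40*I*v^2 - 84*v - 30*I*v - 63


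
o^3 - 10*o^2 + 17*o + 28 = (o - 7)*(o - 4)*(o + 1)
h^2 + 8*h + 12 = (h + 2)*(h + 6)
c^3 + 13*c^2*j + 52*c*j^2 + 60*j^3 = (c + 2*j)*(c + 5*j)*(c + 6*j)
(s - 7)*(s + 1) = s^2 - 6*s - 7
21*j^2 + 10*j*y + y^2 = (3*j + y)*(7*j + y)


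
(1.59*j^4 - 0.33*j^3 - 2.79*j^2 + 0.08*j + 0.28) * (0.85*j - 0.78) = 1.3515*j^5 - 1.5207*j^4 - 2.1141*j^3 + 2.2442*j^2 + 0.1756*j - 0.2184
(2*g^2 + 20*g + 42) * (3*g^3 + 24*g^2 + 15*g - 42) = 6*g^5 + 108*g^4 + 636*g^3 + 1224*g^2 - 210*g - 1764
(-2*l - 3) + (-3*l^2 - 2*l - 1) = -3*l^2 - 4*l - 4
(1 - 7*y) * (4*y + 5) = -28*y^2 - 31*y + 5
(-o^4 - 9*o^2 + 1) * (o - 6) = -o^5 + 6*o^4 - 9*o^3 + 54*o^2 + o - 6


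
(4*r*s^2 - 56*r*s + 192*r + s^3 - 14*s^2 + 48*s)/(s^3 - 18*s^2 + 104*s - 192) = (4*r + s)/(s - 4)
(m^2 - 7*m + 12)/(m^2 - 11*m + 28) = (m - 3)/(m - 7)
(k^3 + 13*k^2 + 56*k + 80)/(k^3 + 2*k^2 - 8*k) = (k^2 + 9*k + 20)/(k*(k - 2))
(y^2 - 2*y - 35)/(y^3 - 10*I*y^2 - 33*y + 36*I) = (y^2 - 2*y - 35)/(y^3 - 10*I*y^2 - 33*y + 36*I)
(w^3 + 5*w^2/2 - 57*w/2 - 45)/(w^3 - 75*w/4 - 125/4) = 2*(2*w^2 + 15*w + 18)/(4*w^2 + 20*w + 25)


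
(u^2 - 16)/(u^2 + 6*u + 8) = (u - 4)/(u + 2)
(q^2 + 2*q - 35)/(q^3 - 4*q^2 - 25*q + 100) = (q + 7)/(q^2 + q - 20)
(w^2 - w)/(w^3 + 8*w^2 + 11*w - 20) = w/(w^2 + 9*w + 20)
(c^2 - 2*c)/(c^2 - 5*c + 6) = c/(c - 3)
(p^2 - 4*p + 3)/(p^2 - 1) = (p - 3)/(p + 1)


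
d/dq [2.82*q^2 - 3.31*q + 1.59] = 5.64*q - 3.31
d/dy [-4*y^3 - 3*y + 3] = -12*y^2 - 3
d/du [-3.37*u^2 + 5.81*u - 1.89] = 5.81 - 6.74*u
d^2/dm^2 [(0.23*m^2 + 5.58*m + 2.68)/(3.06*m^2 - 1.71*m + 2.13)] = (-3.5527136788005e-15*m^4 + 106.904772*m^3 + 141.572124*m^2 - 302.356152*m + 23.47281)/(28.652616*m^6 - 48.035268*m^5 + 86.676642*m^4 - 71.872839*m^3 + 60.333741*m^2 - 23.274297*m + 9.663597)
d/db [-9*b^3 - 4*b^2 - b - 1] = -27*b^2 - 8*b - 1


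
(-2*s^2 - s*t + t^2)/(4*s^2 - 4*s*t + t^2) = (-s - t)/(2*s - t)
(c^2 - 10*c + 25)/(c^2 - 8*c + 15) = (c - 5)/(c - 3)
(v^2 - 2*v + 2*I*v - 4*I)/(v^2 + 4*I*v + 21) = (v^2 + 2*v*(-1 + I) - 4*I)/(v^2 + 4*I*v + 21)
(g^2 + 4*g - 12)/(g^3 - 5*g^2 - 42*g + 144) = (g - 2)/(g^2 - 11*g + 24)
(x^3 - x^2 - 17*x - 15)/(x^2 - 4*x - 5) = x + 3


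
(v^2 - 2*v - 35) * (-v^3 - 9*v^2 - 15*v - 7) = -v^5 - 7*v^4 + 38*v^3 + 338*v^2 + 539*v + 245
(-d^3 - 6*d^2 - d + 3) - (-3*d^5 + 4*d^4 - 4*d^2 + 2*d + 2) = 3*d^5 - 4*d^4 - d^3 - 2*d^2 - 3*d + 1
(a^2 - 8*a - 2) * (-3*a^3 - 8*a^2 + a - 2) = -3*a^5 + 16*a^4 + 71*a^3 + 6*a^2 + 14*a + 4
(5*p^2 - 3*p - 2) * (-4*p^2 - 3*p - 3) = -20*p^4 - 3*p^3 + 2*p^2 + 15*p + 6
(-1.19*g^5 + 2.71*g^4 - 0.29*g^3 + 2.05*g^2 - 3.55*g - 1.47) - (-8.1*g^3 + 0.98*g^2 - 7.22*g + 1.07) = -1.19*g^5 + 2.71*g^4 + 7.81*g^3 + 1.07*g^2 + 3.67*g - 2.54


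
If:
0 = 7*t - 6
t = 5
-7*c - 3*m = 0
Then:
No Solution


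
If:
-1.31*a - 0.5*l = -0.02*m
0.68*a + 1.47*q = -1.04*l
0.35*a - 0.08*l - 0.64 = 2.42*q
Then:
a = 5.73422562141491*q + 1.59082217973231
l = -5.16276290630975*q - 1.04015296367113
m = 246.522705544933*q + 78.1950286806883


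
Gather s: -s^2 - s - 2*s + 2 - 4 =-s^2 - 3*s - 2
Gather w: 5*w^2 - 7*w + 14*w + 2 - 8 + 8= 5*w^2 + 7*w + 2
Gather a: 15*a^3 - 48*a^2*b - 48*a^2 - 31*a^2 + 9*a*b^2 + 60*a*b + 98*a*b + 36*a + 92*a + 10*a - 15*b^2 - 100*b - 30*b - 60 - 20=15*a^3 + a^2*(-48*b - 79) + a*(9*b^2 + 158*b + 138) - 15*b^2 - 130*b - 80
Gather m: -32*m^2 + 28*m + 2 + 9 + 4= -32*m^2 + 28*m + 15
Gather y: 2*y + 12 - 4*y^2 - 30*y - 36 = -4*y^2 - 28*y - 24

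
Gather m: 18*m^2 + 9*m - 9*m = 18*m^2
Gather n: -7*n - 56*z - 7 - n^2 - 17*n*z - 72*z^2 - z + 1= -n^2 + n*(-17*z - 7) - 72*z^2 - 57*z - 6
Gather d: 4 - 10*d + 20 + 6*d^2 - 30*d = 6*d^2 - 40*d + 24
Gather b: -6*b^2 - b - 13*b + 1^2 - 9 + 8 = -6*b^2 - 14*b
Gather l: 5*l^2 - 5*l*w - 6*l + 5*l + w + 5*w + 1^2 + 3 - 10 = 5*l^2 + l*(-5*w - 1) + 6*w - 6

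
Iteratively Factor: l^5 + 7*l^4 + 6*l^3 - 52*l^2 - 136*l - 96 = (l - 3)*(l^4 + 10*l^3 + 36*l^2 + 56*l + 32) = (l - 3)*(l + 2)*(l^3 + 8*l^2 + 20*l + 16) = (l - 3)*(l + 2)^2*(l^2 + 6*l + 8) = (l - 3)*(l + 2)^3*(l + 4)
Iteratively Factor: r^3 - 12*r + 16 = (r - 2)*(r^2 + 2*r - 8) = (r - 2)*(r + 4)*(r - 2)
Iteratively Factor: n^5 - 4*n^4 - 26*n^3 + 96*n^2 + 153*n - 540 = (n + 4)*(n^4 - 8*n^3 + 6*n^2 + 72*n - 135) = (n + 3)*(n + 4)*(n^3 - 11*n^2 + 39*n - 45) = (n - 3)*(n + 3)*(n + 4)*(n^2 - 8*n + 15) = (n - 5)*(n - 3)*(n + 3)*(n + 4)*(n - 3)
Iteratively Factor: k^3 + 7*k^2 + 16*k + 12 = (k + 3)*(k^2 + 4*k + 4) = (k + 2)*(k + 3)*(k + 2)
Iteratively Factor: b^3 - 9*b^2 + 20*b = (b - 4)*(b^2 - 5*b) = b*(b - 4)*(b - 5)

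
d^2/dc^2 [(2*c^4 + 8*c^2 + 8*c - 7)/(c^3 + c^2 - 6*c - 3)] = 2*(22*c^6 + 6*c^5 + 324*c^4 + 504*c^3 + 429*c^2 + 135*c - 345)/(c^9 + 3*c^8 - 15*c^7 - 44*c^6 + 72*c^5 + 207*c^4 - 81*c^3 - 297*c^2 - 162*c - 27)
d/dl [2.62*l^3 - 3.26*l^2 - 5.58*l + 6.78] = 7.86*l^2 - 6.52*l - 5.58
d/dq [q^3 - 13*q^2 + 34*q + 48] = 3*q^2 - 26*q + 34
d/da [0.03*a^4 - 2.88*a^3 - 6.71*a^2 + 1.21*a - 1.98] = 0.12*a^3 - 8.64*a^2 - 13.42*a + 1.21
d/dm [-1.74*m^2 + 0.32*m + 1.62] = 0.32 - 3.48*m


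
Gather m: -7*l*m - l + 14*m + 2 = -l + m*(14 - 7*l) + 2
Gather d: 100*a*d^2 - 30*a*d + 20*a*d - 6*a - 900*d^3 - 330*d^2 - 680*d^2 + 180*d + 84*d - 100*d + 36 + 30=-6*a - 900*d^3 + d^2*(100*a - 1010) + d*(164 - 10*a) + 66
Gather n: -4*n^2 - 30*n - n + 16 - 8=-4*n^2 - 31*n + 8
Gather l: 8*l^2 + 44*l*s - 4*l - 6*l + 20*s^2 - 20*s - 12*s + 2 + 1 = 8*l^2 + l*(44*s - 10) + 20*s^2 - 32*s + 3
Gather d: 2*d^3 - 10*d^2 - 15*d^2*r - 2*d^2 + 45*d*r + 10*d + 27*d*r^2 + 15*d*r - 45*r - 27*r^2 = 2*d^3 + d^2*(-15*r - 12) + d*(27*r^2 + 60*r + 10) - 27*r^2 - 45*r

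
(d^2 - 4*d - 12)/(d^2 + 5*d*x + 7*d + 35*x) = (d^2 - 4*d - 12)/(d^2 + 5*d*x + 7*d + 35*x)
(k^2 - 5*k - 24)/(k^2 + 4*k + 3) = (k - 8)/(k + 1)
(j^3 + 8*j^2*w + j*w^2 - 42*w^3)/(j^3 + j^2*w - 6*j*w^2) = (j + 7*w)/j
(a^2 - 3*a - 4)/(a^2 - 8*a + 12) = (a^2 - 3*a - 4)/(a^2 - 8*a + 12)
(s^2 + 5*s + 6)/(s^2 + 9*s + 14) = (s + 3)/(s + 7)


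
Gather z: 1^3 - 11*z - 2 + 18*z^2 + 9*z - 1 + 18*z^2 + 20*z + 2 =36*z^2 + 18*z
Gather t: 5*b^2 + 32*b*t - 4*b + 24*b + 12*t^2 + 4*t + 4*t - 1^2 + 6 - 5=5*b^2 + 20*b + 12*t^2 + t*(32*b + 8)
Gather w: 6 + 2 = 8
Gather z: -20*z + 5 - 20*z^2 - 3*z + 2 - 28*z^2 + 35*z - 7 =-48*z^2 + 12*z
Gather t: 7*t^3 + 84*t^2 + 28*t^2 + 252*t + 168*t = 7*t^3 + 112*t^2 + 420*t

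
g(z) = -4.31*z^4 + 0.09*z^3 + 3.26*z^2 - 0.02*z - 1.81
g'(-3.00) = 448.33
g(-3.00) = -323.95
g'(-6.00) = 3694.42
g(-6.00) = -5489.53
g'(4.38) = -1414.92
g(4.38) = -1518.05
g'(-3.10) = 495.96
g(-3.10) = -371.14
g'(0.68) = -0.88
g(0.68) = -1.21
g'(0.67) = -0.72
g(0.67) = -1.20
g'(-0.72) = 1.86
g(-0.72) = -1.30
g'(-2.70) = 323.68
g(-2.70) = -208.81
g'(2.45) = -235.96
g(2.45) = -136.26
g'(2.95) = -421.03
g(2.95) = -297.60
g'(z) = -17.24*z^3 + 0.27*z^2 + 6.52*z - 0.02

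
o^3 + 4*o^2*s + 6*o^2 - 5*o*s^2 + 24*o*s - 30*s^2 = (o + 6)*(o - s)*(o + 5*s)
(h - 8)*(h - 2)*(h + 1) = h^3 - 9*h^2 + 6*h + 16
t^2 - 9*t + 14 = (t - 7)*(t - 2)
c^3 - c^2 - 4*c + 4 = (c - 2)*(c - 1)*(c + 2)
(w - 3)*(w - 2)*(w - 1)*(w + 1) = w^4 - 5*w^3 + 5*w^2 + 5*w - 6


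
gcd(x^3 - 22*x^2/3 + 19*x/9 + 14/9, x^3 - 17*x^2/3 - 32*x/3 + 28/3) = x^2 - 23*x/3 + 14/3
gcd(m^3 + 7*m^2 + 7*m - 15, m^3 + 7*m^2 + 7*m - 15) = m^3 + 7*m^2 + 7*m - 15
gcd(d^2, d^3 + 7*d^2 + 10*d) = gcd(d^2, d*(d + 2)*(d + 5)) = d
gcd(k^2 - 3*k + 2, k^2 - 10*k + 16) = k - 2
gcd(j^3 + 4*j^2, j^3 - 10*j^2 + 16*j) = j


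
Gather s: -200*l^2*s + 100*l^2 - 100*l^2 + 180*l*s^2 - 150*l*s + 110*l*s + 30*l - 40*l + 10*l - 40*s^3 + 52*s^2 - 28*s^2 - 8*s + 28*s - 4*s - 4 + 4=-40*s^3 + s^2*(180*l + 24) + s*(-200*l^2 - 40*l + 16)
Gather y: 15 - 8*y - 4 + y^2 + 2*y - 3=y^2 - 6*y + 8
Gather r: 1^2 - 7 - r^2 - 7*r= -r^2 - 7*r - 6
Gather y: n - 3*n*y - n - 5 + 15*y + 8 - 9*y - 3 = y*(6 - 3*n)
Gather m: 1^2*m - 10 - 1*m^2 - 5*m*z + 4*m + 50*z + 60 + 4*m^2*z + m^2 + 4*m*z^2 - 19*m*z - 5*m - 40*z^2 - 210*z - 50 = 4*m^2*z + m*(4*z^2 - 24*z) - 40*z^2 - 160*z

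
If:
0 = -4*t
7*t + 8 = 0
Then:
No Solution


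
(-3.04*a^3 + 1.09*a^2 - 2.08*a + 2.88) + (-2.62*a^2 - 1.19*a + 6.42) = -3.04*a^3 - 1.53*a^2 - 3.27*a + 9.3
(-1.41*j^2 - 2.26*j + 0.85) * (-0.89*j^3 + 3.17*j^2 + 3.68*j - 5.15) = 1.2549*j^5 - 2.4583*j^4 - 13.1095*j^3 + 1.6392*j^2 + 14.767*j - 4.3775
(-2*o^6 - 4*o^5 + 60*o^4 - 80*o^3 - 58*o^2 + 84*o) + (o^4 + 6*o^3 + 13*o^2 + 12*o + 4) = -2*o^6 - 4*o^5 + 61*o^4 - 74*o^3 - 45*o^2 + 96*o + 4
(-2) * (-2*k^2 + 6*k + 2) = 4*k^2 - 12*k - 4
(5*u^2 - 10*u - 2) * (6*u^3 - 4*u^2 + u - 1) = 30*u^5 - 80*u^4 + 33*u^3 - 7*u^2 + 8*u + 2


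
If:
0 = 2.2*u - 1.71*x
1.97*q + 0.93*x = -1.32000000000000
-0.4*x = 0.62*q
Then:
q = -2.50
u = 3.01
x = 3.87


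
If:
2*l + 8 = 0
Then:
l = -4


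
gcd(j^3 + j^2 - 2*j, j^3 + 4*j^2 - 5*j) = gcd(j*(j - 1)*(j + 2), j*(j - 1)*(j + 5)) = j^2 - j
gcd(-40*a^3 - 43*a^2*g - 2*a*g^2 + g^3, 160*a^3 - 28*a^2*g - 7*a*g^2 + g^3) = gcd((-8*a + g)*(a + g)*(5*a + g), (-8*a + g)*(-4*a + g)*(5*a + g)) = 40*a^2 + 3*a*g - g^2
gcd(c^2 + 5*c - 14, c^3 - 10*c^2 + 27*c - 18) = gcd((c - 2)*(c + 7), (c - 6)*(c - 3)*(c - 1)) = 1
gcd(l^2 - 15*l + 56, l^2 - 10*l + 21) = l - 7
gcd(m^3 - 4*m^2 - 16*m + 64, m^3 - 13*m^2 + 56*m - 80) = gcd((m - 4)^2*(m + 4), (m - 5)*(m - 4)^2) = m^2 - 8*m + 16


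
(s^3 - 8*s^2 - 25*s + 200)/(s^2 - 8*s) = s - 25/s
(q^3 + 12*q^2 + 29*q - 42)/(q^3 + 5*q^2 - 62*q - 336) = (q - 1)/(q - 8)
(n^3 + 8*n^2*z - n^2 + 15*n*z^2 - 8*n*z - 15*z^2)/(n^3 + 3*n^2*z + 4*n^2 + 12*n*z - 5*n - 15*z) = (n + 5*z)/(n + 5)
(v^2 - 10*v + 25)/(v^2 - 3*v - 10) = (v - 5)/(v + 2)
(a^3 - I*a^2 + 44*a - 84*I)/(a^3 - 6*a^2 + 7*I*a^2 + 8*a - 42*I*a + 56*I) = (a^2 - 8*I*a - 12)/(a^2 - 6*a + 8)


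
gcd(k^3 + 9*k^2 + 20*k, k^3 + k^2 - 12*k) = k^2 + 4*k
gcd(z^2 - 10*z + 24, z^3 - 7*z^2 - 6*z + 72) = z^2 - 10*z + 24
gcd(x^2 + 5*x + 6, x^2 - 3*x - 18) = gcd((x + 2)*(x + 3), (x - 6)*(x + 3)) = x + 3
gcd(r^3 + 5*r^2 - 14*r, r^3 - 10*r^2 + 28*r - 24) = r - 2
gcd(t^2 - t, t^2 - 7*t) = t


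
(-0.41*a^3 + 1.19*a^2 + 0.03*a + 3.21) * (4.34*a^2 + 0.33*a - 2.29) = -1.7794*a^5 + 5.0293*a^4 + 1.4618*a^3 + 11.2162*a^2 + 0.9906*a - 7.3509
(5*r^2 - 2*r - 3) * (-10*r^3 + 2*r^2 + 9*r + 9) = -50*r^5 + 30*r^4 + 71*r^3 + 21*r^2 - 45*r - 27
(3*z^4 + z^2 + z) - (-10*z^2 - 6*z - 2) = 3*z^4 + 11*z^2 + 7*z + 2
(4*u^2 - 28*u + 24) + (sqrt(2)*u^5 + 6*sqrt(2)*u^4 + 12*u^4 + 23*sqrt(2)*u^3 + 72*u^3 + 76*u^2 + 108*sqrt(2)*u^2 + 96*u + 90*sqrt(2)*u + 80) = sqrt(2)*u^5 + 6*sqrt(2)*u^4 + 12*u^4 + 23*sqrt(2)*u^3 + 72*u^3 + 80*u^2 + 108*sqrt(2)*u^2 + 68*u + 90*sqrt(2)*u + 104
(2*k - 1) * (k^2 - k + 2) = 2*k^3 - 3*k^2 + 5*k - 2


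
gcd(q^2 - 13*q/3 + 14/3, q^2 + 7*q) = 1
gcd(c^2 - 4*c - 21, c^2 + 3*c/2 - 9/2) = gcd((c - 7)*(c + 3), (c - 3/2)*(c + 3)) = c + 3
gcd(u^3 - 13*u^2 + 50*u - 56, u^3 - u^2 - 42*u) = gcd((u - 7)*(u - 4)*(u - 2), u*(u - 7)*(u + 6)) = u - 7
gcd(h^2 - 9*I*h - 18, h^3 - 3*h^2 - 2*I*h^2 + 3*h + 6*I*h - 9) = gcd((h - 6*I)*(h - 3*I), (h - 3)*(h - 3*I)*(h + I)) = h - 3*I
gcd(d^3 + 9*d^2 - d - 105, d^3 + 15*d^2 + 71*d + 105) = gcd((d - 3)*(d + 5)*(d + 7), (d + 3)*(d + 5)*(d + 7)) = d^2 + 12*d + 35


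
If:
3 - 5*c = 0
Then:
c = 3/5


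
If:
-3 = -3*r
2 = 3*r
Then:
No Solution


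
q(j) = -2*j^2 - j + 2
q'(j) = -4*j - 1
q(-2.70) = -9.88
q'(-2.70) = 9.80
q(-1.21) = 0.28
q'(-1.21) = 3.84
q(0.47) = 1.09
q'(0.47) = -2.88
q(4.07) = -35.20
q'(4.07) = -17.28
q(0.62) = 0.61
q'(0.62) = -3.48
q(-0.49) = 2.01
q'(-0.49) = 0.96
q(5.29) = -59.26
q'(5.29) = -22.16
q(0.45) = 1.14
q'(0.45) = -2.80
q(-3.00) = -13.00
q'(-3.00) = 11.00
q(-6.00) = -64.00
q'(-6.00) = 23.00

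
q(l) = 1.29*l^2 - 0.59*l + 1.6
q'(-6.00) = -16.07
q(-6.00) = 51.58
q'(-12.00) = -31.55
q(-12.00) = 194.44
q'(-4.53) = -12.28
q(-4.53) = 30.74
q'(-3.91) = -10.68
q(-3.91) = 23.63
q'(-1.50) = -4.46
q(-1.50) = 5.39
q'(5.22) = 12.88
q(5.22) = 33.67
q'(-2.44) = -6.89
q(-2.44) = 10.72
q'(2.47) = 5.78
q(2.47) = 8.01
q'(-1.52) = -4.51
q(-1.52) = 5.48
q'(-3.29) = -9.08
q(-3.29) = 17.50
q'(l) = 2.58*l - 0.59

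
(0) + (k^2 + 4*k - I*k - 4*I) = k^2 + 4*k - I*k - 4*I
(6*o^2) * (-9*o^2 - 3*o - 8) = -54*o^4 - 18*o^3 - 48*o^2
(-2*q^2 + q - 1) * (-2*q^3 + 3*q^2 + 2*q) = 4*q^5 - 8*q^4 + q^3 - q^2 - 2*q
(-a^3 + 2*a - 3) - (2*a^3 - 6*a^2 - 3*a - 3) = -3*a^3 + 6*a^2 + 5*a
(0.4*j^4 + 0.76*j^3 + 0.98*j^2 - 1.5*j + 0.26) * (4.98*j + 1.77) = 1.992*j^5 + 4.4928*j^4 + 6.2256*j^3 - 5.7354*j^2 - 1.3602*j + 0.4602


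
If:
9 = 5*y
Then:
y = 9/5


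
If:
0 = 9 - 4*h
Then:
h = 9/4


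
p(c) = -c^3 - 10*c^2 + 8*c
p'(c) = -3*c^2 - 20*c + 8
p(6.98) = -771.43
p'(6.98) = -277.76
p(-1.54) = -32.38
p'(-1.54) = 31.69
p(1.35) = -9.89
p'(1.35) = -24.47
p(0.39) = 1.54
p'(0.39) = -0.26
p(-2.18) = -54.60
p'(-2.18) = 37.34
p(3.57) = -144.39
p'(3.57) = -101.63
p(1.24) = -7.36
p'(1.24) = -21.41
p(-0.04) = -0.34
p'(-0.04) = 8.80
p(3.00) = -93.00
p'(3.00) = -79.00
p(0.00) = 0.00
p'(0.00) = 8.00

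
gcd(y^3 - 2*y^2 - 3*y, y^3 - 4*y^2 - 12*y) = y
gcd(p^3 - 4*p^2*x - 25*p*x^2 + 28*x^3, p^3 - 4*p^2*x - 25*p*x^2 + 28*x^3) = p^3 - 4*p^2*x - 25*p*x^2 + 28*x^3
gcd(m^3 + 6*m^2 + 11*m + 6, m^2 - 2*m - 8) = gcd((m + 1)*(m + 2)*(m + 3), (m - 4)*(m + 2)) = m + 2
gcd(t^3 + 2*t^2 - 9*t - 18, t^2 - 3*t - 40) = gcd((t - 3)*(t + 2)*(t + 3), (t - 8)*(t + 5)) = 1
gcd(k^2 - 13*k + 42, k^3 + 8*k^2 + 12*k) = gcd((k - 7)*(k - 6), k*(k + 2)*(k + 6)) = 1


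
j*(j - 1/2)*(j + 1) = j^3 + j^2/2 - j/2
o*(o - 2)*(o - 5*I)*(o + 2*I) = o^4 - 2*o^3 - 3*I*o^3 + 10*o^2 + 6*I*o^2 - 20*o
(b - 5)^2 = b^2 - 10*b + 25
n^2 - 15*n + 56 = (n - 8)*(n - 7)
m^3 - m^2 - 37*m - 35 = (m - 7)*(m + 1)*(m + 5)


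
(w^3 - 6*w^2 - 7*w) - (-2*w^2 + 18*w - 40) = w^3 - 4*w^2 - 25*w + 40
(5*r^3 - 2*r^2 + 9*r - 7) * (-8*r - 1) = -40*r^4 + 11*r^3 - 70*r^2 + 47*r + 7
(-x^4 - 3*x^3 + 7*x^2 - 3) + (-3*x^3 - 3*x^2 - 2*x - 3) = -x^4 - 6*x^3 + 4*x^2 - 2*x - 6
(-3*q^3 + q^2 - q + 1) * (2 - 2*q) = 6*q^4 - 8*q^3 + 4*q^2 - 4*q + 2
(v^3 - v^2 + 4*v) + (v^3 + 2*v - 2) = 2*v^3 - v^2 + 6*v - 2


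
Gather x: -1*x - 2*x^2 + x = -2*x^2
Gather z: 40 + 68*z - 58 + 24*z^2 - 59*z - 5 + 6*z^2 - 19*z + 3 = 30*z^2 - 10*z - 20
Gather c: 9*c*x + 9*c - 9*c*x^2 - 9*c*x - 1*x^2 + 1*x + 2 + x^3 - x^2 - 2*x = c*(9 - 9*x^2) + x^3 - 2*x^2 - x + 2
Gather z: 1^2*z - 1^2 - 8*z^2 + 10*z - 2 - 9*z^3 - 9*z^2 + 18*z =-9*z^3 - 17*z^2 + 29*z - 3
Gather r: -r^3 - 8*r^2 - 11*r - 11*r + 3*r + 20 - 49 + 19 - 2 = -r^3 - 8*r^2 - 19*r - 12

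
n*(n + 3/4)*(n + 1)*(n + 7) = n^4 + 35*n^3/4 + 13*n^2 + 21*n/4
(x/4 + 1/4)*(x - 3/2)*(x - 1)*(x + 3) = x^4/4 + 3*x^3/8 - 11*x^2/8 - 3*x/8 + 9/8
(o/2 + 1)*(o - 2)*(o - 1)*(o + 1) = o^4/2 - 5*o^2/2 + 2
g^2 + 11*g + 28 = (g + 4)*(g + 7)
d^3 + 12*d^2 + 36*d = d*(d + 6)^2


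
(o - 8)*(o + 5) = o^2 - 3*o - 40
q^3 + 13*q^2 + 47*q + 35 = (q + 1)*(q + 5)*(q + 7)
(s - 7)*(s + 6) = s^2 - s - 42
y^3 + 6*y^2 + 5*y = y*(y + 1)*(y + 5)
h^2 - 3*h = h*(h - 3)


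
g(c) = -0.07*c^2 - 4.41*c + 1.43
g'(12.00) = -6.09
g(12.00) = -61.57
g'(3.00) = -4.83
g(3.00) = -12.43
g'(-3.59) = -3.91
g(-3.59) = 16.36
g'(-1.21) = -4.24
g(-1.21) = 6.66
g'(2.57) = -4.77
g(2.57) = -10.37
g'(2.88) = -4.81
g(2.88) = -11.85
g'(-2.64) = -4.04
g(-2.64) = 12.58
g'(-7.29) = -3.39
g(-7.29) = 29.86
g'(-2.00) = -4.13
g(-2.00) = 9.97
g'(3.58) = -4.91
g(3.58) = -15.25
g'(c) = -0.14*c - 4.41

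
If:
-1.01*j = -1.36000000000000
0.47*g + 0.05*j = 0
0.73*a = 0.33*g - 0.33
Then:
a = -0.52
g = -0.14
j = 1.35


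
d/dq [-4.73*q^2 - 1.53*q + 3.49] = -9.46*q - 1.53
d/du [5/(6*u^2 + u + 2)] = 5*(-12*u - 1)/(6*u^2 + u + 2)^2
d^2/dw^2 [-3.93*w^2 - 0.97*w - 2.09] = -7.86000000000000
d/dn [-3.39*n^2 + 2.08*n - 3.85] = 2.08 - 6.78*n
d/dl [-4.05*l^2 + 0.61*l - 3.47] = 0.61 - 8.1*l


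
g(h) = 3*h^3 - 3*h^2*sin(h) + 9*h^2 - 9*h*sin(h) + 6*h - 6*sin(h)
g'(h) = -3*h^2*cos(h) + 9*h^2 - 6*h*sin(h) - 9*h*cos(h) + 18*h - 9*sin(h) - 6*cos(h) + 6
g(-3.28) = -29.92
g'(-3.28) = 53.93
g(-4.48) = -141.19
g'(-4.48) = 129.36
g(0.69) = 0.73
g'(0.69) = 3.82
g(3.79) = 365.58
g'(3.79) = 288.98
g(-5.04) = -220.58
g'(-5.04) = 152.15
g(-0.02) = -0.00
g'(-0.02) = 0.00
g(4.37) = 545.12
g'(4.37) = 324.16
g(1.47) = 12.22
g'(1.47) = 31.59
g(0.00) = 0.00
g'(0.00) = 0.00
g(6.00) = 1054.94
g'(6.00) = 289.27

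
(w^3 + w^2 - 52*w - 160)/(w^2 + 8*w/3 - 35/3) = 3*(w^2 - 4*w - 32)/(3*w - 7)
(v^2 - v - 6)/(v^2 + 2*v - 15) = (v + 2)/(v + 5)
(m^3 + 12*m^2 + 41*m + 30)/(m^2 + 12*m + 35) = (m^2 + 7*m + 6)/(m + 7)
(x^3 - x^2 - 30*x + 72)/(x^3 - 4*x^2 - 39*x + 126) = (x - 4)/(x - 7)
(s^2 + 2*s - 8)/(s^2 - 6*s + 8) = (s + 4)/(s - 4)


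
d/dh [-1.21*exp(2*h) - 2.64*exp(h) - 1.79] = (-2.42*exp(h) - 2.64)*exp(h)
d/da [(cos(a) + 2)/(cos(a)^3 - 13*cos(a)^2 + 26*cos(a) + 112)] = (2*cos(a) - 15)*sin(a)/((cos(a) - 8)^2*(cos(a) - 7)^2)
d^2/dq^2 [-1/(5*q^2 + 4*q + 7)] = 2*(25*q^2 + 20*q - 4*(5*q + 2)^2 + 35)/(5*q^2 + 4*q + 7)^3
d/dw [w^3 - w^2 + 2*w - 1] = 3*w^2 - 2*w + 2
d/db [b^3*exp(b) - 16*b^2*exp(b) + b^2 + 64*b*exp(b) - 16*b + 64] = b^3*exp(b) - 13*b^2*exp(b) + 32*b*exp(b) + 2*b + 64*exp(b) - 16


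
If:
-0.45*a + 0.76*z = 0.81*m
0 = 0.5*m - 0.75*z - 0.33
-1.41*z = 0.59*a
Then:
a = -2.06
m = 1.95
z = 0.86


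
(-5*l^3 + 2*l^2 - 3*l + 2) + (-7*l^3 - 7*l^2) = -12*l^3 - 5*l^2 - 3*l + 2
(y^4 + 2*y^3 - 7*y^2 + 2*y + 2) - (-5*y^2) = y^4 + 2*y^3 - 2*y^2 + 2*y + 2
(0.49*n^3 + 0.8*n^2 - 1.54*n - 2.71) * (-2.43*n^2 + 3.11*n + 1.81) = -1.1907*n^5 - 0.4201*n^4 + 7.1171*n^3 + 3.2439*n^2 - 11.2155*n - 4.9051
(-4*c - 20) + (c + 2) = -3*c - 18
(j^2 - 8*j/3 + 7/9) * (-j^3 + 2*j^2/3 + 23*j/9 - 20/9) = -j^5 + 10*j^4/3 - 230*j^2/27 + 641*j/81 - 140/81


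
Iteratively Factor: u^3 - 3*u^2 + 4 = (u - 2)*(u^2 - u - 2) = (u - 2)^2*(u + 1)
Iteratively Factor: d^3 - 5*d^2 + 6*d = (d)*(d^2 - 5*d + 6) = d*(d - 2)*(d - 3)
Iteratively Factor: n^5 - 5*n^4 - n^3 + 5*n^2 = (n)*(n^4 - 5*n^3 - n^2 + 5*n) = n*(n + 1)*(n^3 - 6*n^2 + 5*n) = n^2*(n + 1)*(n^2 - 6*n + 5) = n^2*(n - 5)*(n + 1)*(n - 1)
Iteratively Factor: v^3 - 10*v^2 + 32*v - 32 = (v - 4)*(v^2 - 6*v + 8) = (v - 4)*(v - 2)*(v - 4)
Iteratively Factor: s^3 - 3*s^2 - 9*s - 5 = (s - 5)*(s^2 + 2*s + 1) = (s - 5)*(s + 1)*(s + 1)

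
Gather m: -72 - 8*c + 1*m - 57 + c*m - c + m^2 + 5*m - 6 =-9*c + m^2 + m*(c + 6) - 135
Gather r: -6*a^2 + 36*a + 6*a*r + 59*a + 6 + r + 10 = -6*a^2 + 95*a + r*(6*a + 1) + 16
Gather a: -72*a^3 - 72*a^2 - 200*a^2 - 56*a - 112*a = -72*a^3 - 272*a^2 - 168*a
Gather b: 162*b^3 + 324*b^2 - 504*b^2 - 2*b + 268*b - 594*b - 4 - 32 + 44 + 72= 162*b^3 - 180*b^2 - 328*b + 80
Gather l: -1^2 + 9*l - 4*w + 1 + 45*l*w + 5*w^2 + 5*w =l*(45*w + 9) + 5*w^2 + w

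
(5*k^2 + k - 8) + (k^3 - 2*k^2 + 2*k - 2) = k^3 + 3*k^2 + 3*k - 10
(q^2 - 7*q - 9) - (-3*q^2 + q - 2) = 4*q^2 - 8*q - 7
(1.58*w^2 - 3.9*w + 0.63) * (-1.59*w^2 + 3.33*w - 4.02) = -2.5122*w^4 + 11.4624*w^3 - 20.3403*w^2 + 17.7759*w - 2.5326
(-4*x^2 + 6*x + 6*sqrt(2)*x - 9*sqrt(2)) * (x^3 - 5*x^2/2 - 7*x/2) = -4*x^5 + 6*sqrt(2)*x^4 + 16*x^4 - 24*sqrt(2)*x^3 - x^3 - 21*x^2 + 3*sqrt(2)*x^2/2 + 63*sqrt(2)*x/2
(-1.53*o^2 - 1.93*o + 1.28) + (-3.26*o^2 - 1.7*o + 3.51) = -4.79*o^2 - 3.63*o + 4.79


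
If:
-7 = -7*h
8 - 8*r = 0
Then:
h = 1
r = 1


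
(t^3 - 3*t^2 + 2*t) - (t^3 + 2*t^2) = -5*t^2 + 2*t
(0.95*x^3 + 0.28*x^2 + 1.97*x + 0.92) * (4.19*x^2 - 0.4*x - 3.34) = 3.9805*x^5 + 0.7932*x^4 + 4.9693*x^3 + 2.1316*x^2 - 6.9478*x - 3.0728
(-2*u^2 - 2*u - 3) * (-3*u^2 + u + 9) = 6*u^4 + 4*u^3 - 11*u^2 - 21*u - 27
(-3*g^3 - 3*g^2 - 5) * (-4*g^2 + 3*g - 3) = 12*g^5 + 3*g^4 + 29*g^2 - 15*g + 15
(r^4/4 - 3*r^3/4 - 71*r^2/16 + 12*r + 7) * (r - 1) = r^5/4 - r^4 - 59*r^3/16 + 263*r^2/16 - 5*r - 7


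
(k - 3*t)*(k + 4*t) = k^2 + k*t - 12*t^2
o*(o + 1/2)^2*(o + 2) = o^4 + 3*o^3 + 9*o^2/4 + o/2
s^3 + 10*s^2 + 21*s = s*(s + 3)*(s + 7)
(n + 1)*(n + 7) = n^2 + 8*n + 7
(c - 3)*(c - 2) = c^2 - 5*c + 6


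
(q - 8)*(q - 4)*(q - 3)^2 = q^4 - 18*q^3 + 113*q^2 - 300*q + 288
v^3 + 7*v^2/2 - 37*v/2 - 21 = (v - 7/2)*(v + 1)*(v + 6)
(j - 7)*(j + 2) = j^2 - 5*j - 14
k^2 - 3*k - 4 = (k - 4)*(k + 1)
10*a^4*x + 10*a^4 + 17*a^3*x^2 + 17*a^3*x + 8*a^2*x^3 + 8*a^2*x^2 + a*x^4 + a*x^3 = (a + x)*(2*a + x)*(5*a + x)*(a*x + a)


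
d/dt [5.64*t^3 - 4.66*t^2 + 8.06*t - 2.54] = 16.92*t^2 - 9.32*t + 8.06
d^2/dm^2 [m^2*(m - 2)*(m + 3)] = 12*m^2 + 6*m - 12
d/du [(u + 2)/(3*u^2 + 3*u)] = (u*(u + 1) - (u + 2)*(2*u + 1))/(3*u^2*(u + 1)^2)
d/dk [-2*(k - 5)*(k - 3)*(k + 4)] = -6*k^2 + 16*k + 34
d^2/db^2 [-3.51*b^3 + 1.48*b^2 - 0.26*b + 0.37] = 2.96 - 21.06*b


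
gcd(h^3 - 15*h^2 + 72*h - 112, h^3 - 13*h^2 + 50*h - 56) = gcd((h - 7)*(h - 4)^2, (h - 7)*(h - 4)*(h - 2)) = h^2 - 11*h + 28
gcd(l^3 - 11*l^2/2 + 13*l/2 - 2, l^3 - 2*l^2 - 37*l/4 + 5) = l^2 - 9*l/2 + 2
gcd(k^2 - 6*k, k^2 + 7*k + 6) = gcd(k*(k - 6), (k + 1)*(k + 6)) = 1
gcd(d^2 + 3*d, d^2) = d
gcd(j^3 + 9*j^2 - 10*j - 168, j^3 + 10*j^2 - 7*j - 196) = j^2 + 3*j - 28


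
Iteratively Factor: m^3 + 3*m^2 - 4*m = (m + 4)*(m^2 - m) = (m - 1)*(m + 4)*(m)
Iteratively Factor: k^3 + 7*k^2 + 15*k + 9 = (k + 3)*(k^2 + 4*k + 3) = (k + 1)*(k + 3)*(k + 3)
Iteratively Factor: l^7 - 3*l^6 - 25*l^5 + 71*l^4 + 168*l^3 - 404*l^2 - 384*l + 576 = (l - 4)*(l^6 + l^5 - 21*l^4 - 13*l^3 + 116*l^2 + 60*l - 144) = (l - 4)*(l + 2)*(l^5 - l^4 - 19*l^3 + 25*l^2 + 66*l - 72) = (l - 4)*(l + 2)^2*(l^4 - 3*l^3 - 13*l^2 + 51*l - 36) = (l - 4)*(l + 2)^2*(l + 4)*(l^3 - 7*l^2 + 15*l - 9) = (l - 4)*(l - 1)*(l + 2)^2*(l + 4)*(l^2 - 6*l + 9) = (l - 4)*(l - 3)*(l - 1)*(l + 2)^2*(l + 4)*(l - 3)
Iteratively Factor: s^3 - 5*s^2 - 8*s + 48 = (s + 3)*(s^2 - 8*s + 16) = (s - 4)*(s + 3)*(s - 4)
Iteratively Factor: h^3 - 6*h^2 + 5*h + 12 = (h - 3)*(h^2 - 3*h - 4) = (h - 3)*(h + 1)*(h - 4)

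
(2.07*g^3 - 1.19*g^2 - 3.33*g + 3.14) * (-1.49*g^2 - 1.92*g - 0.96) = -3.0843*g^5 - 2.2013*g^4 + 5.2593*g^3 + 2.8574*g^2 - 2.832*g - 3.0144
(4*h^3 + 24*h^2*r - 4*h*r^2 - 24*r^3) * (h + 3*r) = 4*h^4 + 36*h^3*r + 68*h^2*r^2 - 36*h*r^3 - 72*r^4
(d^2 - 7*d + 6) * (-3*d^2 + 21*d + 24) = -3*d^4 + 42*d^3 - 141*d^2 - 42*d + 144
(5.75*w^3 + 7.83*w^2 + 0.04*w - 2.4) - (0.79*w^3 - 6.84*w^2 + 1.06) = 4.96*w^3 + 14.67*w^2 + 0.04*w - 3.46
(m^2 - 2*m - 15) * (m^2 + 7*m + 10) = m^4 + 5*m^3 - 19*m^2 - 125*m - 150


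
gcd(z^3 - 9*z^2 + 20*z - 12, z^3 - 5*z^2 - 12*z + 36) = z^2 - 8*z + 12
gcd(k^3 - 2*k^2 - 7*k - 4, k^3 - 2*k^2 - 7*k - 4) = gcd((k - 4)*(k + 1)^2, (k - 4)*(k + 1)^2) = k^3 - 2*k^2 - 7*k - 4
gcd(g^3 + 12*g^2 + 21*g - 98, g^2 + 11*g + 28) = g + 7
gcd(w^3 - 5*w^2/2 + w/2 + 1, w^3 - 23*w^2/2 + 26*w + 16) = w + 1/2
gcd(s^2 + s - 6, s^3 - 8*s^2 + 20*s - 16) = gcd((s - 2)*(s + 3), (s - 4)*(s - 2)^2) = s - 2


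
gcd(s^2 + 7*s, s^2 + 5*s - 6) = 1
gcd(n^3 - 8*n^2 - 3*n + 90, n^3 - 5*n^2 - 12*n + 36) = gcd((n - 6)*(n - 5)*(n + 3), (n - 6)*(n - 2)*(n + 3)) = n^2 - 3*n - 18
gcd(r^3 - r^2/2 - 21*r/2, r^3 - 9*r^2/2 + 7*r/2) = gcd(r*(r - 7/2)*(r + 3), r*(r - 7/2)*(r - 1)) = r^2 - 7*r/2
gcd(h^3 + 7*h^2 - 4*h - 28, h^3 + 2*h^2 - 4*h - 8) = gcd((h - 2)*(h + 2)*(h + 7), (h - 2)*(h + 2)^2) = h^2 - 4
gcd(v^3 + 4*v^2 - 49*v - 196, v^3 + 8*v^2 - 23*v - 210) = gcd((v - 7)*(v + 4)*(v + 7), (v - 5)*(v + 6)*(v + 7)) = v + 7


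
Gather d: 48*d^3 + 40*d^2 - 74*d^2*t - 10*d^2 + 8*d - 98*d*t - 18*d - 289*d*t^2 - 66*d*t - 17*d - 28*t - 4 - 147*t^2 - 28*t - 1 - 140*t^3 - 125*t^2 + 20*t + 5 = 48*d^3 + d^2*(30 - 74*t) + d*(-289*t^2 - 164*t - 27) - 140*t^3 - 272*t^2 - 36*t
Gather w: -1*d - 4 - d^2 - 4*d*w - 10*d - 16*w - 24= -d^2 - 11*d + w*(-4*d - 16) - 28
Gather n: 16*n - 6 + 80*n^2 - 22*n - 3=80*n^2 - 6*n - 9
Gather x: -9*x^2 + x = -9*x^2 + x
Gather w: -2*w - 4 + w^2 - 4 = w^2 - 2*w - 8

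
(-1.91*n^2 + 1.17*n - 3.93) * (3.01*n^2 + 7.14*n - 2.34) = -5.7491*n^4 - 10.1157*n^3 + 0.993899999999999*n^2 - 30.798*n + 9.1962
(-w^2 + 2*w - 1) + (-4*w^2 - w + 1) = -5*w^2 + w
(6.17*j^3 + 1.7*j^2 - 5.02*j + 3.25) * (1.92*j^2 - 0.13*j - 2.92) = 11.8464*j^5 + 2.4619*j^4 - 27.8758*j^3 + 1.9286*j^2 + 14.2359*j - 9.49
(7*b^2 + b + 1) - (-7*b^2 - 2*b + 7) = 14*b^2 + 3*b - 6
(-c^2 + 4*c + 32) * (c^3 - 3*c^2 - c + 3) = -c^5 + 7*c^4 + 21*c^3 - 103*c^2 - 20*c + 96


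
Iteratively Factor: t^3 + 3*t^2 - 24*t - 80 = (t - 5)*(t^2 + 8*t + 16) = (t - 5)*(t + 4)*(t + 4)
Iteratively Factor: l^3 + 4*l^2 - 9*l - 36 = (l + 4)*(l^2 - 9) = (l - 3)*(l + 4)*(l + 3)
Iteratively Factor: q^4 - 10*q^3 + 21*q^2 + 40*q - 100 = (q + 2)*(q^3 - 12*q^2 + 45*q - 50) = (q - 5)*(q + 2)*(q^2 - 7*q + 10) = (q - 5)*(q - 2)*(q + 2)*(q - 5)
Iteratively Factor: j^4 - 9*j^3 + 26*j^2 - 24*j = (j - 2)*(j^3 - 7*j^2 + 12*j) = (j - 3)*(j - 2)*(j^2 - 4*j) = (j - 4)*(j - 3)*(j - 2)*(j)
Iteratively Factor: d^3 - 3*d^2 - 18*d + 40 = (d - 5)*(d^2 + 2*d - 8) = (d - 5)*(d - 2)*(d + 4)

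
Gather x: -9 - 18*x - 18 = -18*x - 27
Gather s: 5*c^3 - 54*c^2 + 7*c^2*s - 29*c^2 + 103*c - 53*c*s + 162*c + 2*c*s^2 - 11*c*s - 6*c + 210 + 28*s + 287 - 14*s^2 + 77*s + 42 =5*c^3 - 83*c^2 + 259*c + s^2*(2*c - 14) + s*(7*c^2 - 64*c + 105) + 539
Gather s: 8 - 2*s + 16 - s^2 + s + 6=-s^2 - s + 30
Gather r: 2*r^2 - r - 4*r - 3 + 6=2*r^2 - 5*r + 3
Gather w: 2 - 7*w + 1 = 3 - 7*w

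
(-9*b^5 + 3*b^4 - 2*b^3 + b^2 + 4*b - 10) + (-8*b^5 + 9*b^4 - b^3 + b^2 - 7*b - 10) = -17*b^5 + 12*b^4 - 3*b^3 + 2*b^2 - 3*b - 20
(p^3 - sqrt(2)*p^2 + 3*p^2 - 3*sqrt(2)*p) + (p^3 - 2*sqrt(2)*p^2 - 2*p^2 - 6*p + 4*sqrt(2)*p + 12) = 2*p^3 - 3*sqrt(2)*p^2 + p^2 - 6*p + sqrt(2)*p + 12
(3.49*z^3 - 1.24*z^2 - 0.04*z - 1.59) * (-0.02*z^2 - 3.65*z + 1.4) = -0.0698*z^5 - 12.7137*z^4 + 9.4128*z^3 - 1.5582*z^2 + 5.7475*z - 2.226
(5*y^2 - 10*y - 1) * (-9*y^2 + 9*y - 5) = -45*y^4 + 135*y^3 - 106*y^2 + 41*y + 5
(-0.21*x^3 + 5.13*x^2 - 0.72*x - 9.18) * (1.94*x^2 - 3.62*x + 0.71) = -0.4074*x^5 + 10.7124*x^4 - 20.1165*x^3 - 11.5605*x^2 + 32.7204*x - 6.5178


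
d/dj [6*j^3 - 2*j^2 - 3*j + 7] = 18*j^2 - 4*j - 3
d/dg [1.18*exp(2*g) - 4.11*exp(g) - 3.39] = (2.36*exp(g) - 4.11)*exp(g)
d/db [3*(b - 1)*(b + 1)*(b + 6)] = 9*b^2 + 36*b - 3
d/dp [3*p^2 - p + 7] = 6*p - 1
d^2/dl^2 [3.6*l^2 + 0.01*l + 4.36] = 7.20000000000000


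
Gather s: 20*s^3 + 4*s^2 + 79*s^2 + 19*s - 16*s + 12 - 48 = 20*s^3 + 83*s^2 + 3*s - 36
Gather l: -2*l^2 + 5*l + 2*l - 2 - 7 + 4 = -2*l^2 + 7*l - 5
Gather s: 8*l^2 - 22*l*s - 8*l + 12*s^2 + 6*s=8*l^2 - 8*l + 12*s^2 + s*(6 - 22*l)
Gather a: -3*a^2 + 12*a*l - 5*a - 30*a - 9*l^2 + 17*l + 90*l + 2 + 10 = -3*a^2 + a*(12*l - 35) - 9*l^2 + 107*l + 12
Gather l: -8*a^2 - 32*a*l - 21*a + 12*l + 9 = -8*a^2 - 21*a + l*(12 - 32*a) + 9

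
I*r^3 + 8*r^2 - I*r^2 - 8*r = r*(r - 8*I)*(I*r - I)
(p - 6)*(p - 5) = p^2 - 11*p + 30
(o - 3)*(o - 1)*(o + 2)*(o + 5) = o^4 + 3*o^3 - 15*o^2 - 19*o + 30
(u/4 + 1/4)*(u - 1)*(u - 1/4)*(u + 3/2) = u^4/4 + 5*u^3/16 - 11*u^2/32 - 5*u/16 + 3/32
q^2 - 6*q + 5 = (q - 5)*(q - 1)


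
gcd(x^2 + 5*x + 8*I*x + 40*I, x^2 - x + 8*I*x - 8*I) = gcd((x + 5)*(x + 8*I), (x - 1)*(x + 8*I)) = x + 8*I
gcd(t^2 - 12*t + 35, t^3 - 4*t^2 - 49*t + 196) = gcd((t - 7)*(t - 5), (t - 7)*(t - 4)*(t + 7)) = t - 7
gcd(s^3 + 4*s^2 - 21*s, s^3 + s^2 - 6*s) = s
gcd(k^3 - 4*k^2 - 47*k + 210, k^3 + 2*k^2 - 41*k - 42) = k^2 + k - 42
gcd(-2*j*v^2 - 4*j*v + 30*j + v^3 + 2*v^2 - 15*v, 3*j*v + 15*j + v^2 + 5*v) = v + 5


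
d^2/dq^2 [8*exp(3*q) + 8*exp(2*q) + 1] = (72*exp(q) + 32)*exp(2*q)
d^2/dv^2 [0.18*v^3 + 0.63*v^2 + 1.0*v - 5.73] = 1.08*v + 1.26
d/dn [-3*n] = -3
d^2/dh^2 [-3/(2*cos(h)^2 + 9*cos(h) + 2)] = 3*(16*sin(h)^4 - 73*sin(h)^2 - 171*cos(h)/2 + 27*cos(3*h)/2 - 97)/(-2*sin(h)^2 + 9*cos(h) + 4)^3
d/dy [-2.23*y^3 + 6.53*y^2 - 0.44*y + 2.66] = -6.69*y^2 + 13.06*y - 0.44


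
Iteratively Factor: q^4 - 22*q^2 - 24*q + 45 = (q - 5)*(q^3 + 5*q^2 + 3*q - 9) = (q - 5)*(q + 3)*(q^2 + 2*q - 3) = (q - 5)*(q - 1)*(q + 3)*(q + 3)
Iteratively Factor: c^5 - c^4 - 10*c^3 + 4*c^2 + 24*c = (c + 2)*(c^4 - 3*c^3 - 4*c^2 + 12*c) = (c + 2)^2*(c^3 - 5*c^2 + 6*c) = (c - 3)*(c + 2)^2*(c^2 - 2*c) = c*(c - 3)*(c + 2)^2*(c - 2)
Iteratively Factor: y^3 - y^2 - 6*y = (y - 3)*(y^2 + 2*y) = y*(y - 3)*(y + 2)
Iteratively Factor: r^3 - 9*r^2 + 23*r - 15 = (r - 1)*(r^2 - 8*r + 15) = (r - 3)*(r - 1)*(r - 5)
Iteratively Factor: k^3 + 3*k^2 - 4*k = (k)*(k^2 + 3*k - 4) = k*(k + 4)*(k - 1)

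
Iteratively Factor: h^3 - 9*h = (h + 3)*(h^2 - 3*h) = h*(h + 3)*(h - 3)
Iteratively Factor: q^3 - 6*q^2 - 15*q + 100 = (q + 4)*(q^2 - 10*q + 25) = (q - 5)*(q + 4)*(q - 5)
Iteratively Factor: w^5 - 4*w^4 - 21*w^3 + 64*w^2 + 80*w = (w)*(w^4 - 4*w^3 - 21*w^2 + 64*w + 80) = w*(w - 4)*(w^3 - 21*w - 20) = w*(w - 4)*(w + 4)*(w^2 - 4*w - 5) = w*(w - 5)*(w - 4)*(w + 4)*(w + 1)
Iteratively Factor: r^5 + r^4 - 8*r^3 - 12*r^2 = (r + 2)*(r^4 - r^3 - 6*r^2) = (r + 2)^2*(r^3 - 3*r^2) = r*(r + 2)^2*(r^2 - 3*r) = r*(r - 3)*(r + 2)^2*(r)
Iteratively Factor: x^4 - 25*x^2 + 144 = (x - 3)*(x^3 + 3*x^2 - 16*x - 48) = (x - 3)*(x + 3)*(x^2 - 16) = (x - 4)*(x - 3)*(x + 3)*(x + 4)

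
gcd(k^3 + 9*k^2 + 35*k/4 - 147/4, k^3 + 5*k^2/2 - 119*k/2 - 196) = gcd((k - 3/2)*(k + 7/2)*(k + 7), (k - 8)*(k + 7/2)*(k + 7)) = k^2 + 21*k/2 + 49/2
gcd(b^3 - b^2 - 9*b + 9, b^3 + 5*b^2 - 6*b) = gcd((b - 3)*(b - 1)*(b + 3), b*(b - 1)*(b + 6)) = b - 1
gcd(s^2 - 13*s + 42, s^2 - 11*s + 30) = s - 6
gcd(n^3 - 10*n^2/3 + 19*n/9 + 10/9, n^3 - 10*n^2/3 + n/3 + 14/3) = n - 2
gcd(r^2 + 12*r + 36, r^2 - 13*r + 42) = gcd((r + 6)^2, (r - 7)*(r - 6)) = 1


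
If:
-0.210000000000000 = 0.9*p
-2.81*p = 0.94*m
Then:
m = 0.70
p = -0.23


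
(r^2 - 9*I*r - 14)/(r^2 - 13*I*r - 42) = (r - 2*I)/(r - 6*I)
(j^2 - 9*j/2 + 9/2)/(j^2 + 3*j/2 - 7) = (2*j^2 - 9*j + 9)/(2*j^2 + 3*j - 14)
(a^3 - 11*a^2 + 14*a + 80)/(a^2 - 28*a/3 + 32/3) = 3*(a^2 - 3*a - 10)/(3*a - 4)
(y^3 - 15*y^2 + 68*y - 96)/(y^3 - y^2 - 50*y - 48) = (y^2 - 7*y + 12)/(y^2 + 7*y + 6)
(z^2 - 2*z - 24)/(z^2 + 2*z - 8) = (z - 6)/(z - 2)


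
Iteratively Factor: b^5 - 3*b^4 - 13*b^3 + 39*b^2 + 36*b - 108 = (b + 2)*(b^4 - 5*b^3 - 3*b^2 + 45*b - 54) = (b - 2)*(b + 2)*(b^3 - 3*b^2 - 9*b + 27) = (b - 3)*(b - 2)*(b + 2)*(b^2 - 9) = (b - 3)^2*(b - 2)*(b + 2)*(b + 3)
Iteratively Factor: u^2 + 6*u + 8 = (u + 2)*(u + 4)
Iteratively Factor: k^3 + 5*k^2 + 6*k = (k + 2)*(k^2 + 3*k) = (k + 2)*(k + 3)*(k)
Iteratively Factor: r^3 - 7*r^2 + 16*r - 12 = (r - 2)*(r^2 - 5*r + 6) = (r - 3)*(r - 2)*(r - 2)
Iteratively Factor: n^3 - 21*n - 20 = (n - 5)*(n^2 + 5*n + 4) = (n - 5)*(n + 4)*(n + 1)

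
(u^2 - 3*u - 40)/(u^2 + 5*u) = (u - 8)/u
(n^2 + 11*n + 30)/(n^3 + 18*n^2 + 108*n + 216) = (n + 5)/(n^2 + 12*n + 36)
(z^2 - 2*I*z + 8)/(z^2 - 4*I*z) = (z + 2*I)/z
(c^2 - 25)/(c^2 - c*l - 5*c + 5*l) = (c + 5)/(c - l)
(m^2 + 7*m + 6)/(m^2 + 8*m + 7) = (m + 6)/(m + 7)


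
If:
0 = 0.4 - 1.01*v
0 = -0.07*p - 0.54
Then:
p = -7.71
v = 0.40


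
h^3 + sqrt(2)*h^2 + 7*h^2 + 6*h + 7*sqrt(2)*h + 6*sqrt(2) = (h + 1)*(h + 6)*(h + sqrt(2))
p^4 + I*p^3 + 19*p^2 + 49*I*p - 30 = (p - 5*I)*(p + I)*(p + 2*I)*(p + 3*I)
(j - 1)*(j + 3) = j^2 + 2*j - 3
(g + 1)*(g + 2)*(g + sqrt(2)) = g^3 + sqrt(2)*g^2 + 3*g^2 + 2*g + 3*sqrt(2)*g + 2*sqrt(2)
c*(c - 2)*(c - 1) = c^3 - 3*c^2 + 2*c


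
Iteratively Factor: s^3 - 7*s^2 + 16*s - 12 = (s - 2)*(s^2 - 5*s + 6) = (s - 3)*(s - 2)*(s - 2)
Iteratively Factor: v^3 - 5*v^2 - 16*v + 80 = (v - 4)*(v^2 - v - 20) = (v - 5)*(v - 4)*(v + 4)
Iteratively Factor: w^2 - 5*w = (w)*(w - 5)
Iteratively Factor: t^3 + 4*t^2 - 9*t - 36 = (t - 3)*(t^2 + 7*t + 12) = (t - 3)*(t + 4)*(t + 3)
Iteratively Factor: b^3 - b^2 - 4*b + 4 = (b - 1)*(b^2 - 4) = (b - 2)*(b - 1)*(b + 2)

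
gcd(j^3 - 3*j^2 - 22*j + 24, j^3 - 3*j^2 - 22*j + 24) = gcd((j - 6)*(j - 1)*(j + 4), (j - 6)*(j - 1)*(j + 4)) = j^3 - 3*j^2 - 22*j + 24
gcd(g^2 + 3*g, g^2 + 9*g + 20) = 1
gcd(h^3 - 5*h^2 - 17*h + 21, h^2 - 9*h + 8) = h - 1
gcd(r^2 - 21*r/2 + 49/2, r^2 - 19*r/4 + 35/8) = r - 7/2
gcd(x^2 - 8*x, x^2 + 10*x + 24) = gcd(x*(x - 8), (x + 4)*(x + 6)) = 1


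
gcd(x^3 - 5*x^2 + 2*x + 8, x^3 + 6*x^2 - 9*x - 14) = x^2 - x - 2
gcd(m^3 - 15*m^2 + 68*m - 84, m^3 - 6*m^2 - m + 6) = m - 6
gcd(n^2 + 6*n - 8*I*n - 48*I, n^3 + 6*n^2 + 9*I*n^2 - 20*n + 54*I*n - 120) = n + 6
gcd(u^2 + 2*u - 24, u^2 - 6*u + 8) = u - 4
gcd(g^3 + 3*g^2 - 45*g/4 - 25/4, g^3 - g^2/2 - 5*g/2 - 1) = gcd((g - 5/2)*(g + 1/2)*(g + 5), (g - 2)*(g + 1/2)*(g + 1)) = g + 1/2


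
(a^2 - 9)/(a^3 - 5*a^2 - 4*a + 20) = (a^2 - 9)/(a^3 - 5*a^2 - 4*a + 20)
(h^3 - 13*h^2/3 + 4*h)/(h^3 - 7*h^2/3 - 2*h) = (3*h - 4)/(3*h + 2)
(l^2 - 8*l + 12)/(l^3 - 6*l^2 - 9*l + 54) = (l - 2)/(l^2 - 9)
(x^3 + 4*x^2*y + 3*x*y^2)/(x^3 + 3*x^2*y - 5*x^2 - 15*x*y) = (x + y)/(x - 5)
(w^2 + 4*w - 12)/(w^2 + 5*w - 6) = (w - 2)/(w - 1)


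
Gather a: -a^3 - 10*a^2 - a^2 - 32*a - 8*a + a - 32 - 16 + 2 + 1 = -a^3 - 11*a^2 - 39*a - 45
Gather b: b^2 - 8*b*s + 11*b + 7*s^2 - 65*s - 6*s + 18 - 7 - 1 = b^2 + b*(11 - 8*s) + 7*s^2 - 71*s + 10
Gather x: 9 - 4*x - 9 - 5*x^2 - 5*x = -5*x^2 - 9*x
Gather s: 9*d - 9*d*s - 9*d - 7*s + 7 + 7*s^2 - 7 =7*s^2 + s*(-9*d - 7)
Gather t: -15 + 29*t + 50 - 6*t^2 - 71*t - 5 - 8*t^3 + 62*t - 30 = -8*t^3 - 6*t^2 + 20*t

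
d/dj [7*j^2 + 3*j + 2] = 14*j + 3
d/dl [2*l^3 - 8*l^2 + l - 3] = 6*l^2 - 16*l + 1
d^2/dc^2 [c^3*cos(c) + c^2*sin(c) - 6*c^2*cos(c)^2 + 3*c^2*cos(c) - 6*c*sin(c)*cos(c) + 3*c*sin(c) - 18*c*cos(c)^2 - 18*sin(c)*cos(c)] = -c^3*cos(c) - 7*c^2*sin(c) - 3*c^2*cos(c) + 12*c^2*cos(2*c) - 15*c*sin(c) + 36*sqrt(2)*c*sin(2*c + pi/4) + 10*c*cos(c) + 2*sin(c) + 72*sin(2*c) + 12*cos(c) - 18*cos(2*c) - 6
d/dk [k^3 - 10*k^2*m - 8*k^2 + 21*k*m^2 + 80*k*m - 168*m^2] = 3*k^2 - 20*k*m - 16*k + 21*m^2 + 80*m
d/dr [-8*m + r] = 1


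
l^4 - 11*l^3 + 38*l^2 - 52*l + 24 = (l - 6)*(l - 2)^2*(l - 1)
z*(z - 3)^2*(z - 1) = z^4 - 7*z^3 + 15*z^2 - 9*z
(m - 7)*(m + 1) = m^2 - 6*m - 7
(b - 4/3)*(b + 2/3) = b^2 - 2*b/3 - 8/9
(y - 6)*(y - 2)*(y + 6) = y^3 - 2*y^2 - 36*y + 72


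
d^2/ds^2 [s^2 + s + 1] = 2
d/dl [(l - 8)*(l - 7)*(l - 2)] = 3*l^2 - 34*l + 86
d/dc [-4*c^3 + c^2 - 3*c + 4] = -12*c^2 + 2*c - 3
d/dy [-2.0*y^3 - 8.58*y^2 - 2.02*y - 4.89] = -6.0*y^2 - 17.16*y - 2.02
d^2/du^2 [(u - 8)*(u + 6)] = 2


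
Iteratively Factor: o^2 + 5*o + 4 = (o + 4)*(o + 1)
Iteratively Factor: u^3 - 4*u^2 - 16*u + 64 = (u - 4)*(u^2 - 16) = (u - 4)*(u + 4)*(u - 4)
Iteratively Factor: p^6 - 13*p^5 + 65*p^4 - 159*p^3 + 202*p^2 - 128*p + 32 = (p - 1)*(p^5 - 12*p^4 + 53*p^3 - 106*p^2 + 96*p - 32) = (p - 2)*(p - 1)*(p^4 - 10*p^3 + 33*p^2 - 40*p + 16) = (p - 2)*(p - 1)^2*(p^3 - 9*p^2 + 24*p - 16) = (p - 4)*(p - 2)*(p - 1)^2*(p^2 - 5*p + 4) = (p - 4)^2*(p - 2)*(p - 1)^2*(p - 1)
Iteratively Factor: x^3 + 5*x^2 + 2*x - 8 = (x + 4)*(x^2 + x - 2) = (x + 2)*(x + 4)*(x - 1)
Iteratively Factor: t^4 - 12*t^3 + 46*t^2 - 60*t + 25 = (t - 5)*(t^3 - 7*t^2 + 11*t - 5) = (t - 5)^2*(t^2 - 2*t + 1) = (t - 5)^2*(t - 1)*(t - 1)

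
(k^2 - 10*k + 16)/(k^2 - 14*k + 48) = (k - 2)/(k - 6)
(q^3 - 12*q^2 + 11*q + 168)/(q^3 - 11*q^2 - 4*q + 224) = (q + 3)/(q + 4)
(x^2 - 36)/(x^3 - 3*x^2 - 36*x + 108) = 1/(x - 3)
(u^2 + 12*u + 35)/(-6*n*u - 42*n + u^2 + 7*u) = (u + 5)/(-6*n + u)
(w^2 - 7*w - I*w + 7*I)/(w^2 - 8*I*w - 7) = (w - 7)/(w - 7*I)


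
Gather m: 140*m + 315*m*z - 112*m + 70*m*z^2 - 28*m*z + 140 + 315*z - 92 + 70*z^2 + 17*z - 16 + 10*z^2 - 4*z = m*(70*z^2 + 287*z + 28) + 80*z^2 + 328*z + 32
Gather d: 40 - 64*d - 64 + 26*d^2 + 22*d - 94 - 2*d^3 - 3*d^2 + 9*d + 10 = -2*d^3 + 23*d^2 - 33*d - 108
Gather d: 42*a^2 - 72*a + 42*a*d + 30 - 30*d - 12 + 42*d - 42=42*a^2 - 72*a + d*(42*a + 12) - 24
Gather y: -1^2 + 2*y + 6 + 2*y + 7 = 4*y + 12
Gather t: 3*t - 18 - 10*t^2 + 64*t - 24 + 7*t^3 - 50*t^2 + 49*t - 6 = 7*t^3 - 60*t^2 + 116*t - 48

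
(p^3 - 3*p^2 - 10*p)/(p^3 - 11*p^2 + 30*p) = (p + 2)/(p - 6)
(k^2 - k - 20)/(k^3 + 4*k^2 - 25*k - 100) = 1/(k + 5)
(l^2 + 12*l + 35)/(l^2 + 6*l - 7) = (l + 5)/(l - 1)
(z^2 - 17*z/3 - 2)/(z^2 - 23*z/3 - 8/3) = (z - 6)/(z - 8)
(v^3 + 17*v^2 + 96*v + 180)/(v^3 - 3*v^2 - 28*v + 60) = (v^2 + 12*v + 36)/(v^2 - 8*v + 12)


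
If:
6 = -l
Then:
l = -6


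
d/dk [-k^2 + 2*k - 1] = 2 - 2*k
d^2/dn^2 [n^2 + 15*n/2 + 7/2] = 2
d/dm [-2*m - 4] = -2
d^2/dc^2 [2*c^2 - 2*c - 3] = 4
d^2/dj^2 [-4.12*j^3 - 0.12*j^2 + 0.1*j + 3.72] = -24.72*j - 0.24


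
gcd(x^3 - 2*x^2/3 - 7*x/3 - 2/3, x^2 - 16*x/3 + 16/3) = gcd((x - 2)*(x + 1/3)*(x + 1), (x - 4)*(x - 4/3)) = 1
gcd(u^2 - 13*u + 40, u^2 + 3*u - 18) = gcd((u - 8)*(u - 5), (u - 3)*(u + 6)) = 1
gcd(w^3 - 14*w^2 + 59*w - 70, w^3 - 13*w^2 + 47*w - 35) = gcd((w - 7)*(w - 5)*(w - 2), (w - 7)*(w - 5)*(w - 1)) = w^2 - 12*w + 35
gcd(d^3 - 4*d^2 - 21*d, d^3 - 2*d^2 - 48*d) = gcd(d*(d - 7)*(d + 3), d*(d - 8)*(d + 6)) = d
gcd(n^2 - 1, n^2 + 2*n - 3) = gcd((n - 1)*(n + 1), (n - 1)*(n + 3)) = n - 1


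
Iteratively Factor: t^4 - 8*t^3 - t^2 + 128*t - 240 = (t + 4)*(t^3 - 12*t^2 + 47*t - 60) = (t - 4)*(t + 4)*(t^2 - 8*t + 15) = (t - 4)*(t - 3)*(t + 4)*(t - 5)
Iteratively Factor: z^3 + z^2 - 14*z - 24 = (z + 2)*(z^2 - z - 12) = (z + 2)*(z + 3)*(z - 4)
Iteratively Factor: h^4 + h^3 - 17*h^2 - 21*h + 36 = (h + 3)*(h^3 - 2*h^2 - 11*h + 12) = (h + 3)^2*(h^2 - 5*h + 4) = (h - 4)*(h + 3)^2*(h - 1)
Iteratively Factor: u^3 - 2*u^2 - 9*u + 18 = (u + 3)*(u^2 - 5*u + 6) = (u - 3)*(u + 3)*(u - 2)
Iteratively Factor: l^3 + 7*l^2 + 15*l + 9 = (l + 3)*(l^2 + 4*l + 3) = (l + 3)^2*(l + 1)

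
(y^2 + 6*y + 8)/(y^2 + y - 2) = (y + 4)/(y - 1)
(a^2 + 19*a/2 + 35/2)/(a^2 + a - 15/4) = 2*(a + 7)/(2*a - 3)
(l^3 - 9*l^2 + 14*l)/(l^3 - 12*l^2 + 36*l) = (l^2 - 9*l + 14)/(l^2 - 12*l + 36)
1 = 1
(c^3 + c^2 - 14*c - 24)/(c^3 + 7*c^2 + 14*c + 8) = (c^2 - c - 12)/(c^2 + 5*c + 4)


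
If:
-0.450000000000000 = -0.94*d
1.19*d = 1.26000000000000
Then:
No Solution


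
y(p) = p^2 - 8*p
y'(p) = 2*p - 8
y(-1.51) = 14.36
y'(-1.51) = -11.02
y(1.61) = -10.29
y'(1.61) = -4.78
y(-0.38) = 3.18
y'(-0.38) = -8.76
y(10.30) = 23.69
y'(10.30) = 12.60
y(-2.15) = 21.82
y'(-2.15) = -12.30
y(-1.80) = 17.64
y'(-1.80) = -11.60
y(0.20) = -1.56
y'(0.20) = -7.60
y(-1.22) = 11.25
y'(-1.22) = -10.44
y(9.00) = 9.00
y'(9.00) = 10.00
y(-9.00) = 153.00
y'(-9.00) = -26.00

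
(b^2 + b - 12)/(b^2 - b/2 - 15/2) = 2*(b + 4)/(2*b + 5)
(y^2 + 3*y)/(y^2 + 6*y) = (y + 3)/(y + 6)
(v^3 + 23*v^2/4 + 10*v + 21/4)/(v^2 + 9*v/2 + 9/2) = (4*v^2 + 11*v + 7)/(2*(2*v + 3))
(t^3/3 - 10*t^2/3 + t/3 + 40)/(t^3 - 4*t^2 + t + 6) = (t^3 - 10*t^2 + t + 120)/(3*(t^3 - 4*t^2 + t + 6))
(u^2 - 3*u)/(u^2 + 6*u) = (u - 3)/(u + 6)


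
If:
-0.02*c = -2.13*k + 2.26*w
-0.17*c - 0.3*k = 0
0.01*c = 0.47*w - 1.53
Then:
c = -5.77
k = 3.27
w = 3.13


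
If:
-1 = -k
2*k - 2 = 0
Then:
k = 1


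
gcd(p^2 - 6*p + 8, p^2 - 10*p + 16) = p - 2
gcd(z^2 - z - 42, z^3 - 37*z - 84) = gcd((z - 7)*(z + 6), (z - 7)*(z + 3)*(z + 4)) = z - 7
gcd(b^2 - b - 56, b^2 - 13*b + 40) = b - 8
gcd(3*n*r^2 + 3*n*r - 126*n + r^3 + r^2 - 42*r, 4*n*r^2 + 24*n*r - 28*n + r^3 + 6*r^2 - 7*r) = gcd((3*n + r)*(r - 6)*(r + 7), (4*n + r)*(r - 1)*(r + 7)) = r + 7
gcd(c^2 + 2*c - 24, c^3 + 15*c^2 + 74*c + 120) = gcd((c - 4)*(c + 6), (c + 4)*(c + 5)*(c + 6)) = c + 6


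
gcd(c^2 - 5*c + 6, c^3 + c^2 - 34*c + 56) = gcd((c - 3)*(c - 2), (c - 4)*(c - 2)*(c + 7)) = c - 2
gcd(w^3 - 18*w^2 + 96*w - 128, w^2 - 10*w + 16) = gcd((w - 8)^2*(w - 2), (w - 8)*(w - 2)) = w^2 - 10*w + 16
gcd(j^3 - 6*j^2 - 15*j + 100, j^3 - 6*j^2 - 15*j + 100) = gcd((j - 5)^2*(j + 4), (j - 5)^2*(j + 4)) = j^3 - 6*j^2 - 15*j + 100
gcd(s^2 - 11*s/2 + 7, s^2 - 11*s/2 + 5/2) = 1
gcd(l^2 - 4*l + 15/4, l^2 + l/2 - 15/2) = l - 5/2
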